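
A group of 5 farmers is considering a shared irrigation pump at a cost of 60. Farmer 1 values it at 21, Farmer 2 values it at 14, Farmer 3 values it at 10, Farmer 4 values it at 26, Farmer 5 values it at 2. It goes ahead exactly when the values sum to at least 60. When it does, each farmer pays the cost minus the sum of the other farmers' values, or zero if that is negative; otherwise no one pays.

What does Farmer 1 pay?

Total value 73 ≥ cost 60, so the project is built.
The other farmers' values sum to 52.
Cost minus that sum is 60 - 52 = 8.

8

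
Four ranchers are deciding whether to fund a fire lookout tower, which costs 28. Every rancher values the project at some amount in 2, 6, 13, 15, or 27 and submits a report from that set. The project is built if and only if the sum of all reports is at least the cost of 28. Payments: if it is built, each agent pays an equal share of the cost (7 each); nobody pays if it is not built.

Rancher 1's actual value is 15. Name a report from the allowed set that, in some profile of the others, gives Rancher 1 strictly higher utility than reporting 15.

27

Suppose Rancher 2 reports 2, Rancher 3 reports 2 and Rancher 4 reports 2.
Report 15: project not built, utility 0.
Report 27: project built, pays 7, utility 15 - 7 = 8.
So reporting 27 beats truth here (8 > 0).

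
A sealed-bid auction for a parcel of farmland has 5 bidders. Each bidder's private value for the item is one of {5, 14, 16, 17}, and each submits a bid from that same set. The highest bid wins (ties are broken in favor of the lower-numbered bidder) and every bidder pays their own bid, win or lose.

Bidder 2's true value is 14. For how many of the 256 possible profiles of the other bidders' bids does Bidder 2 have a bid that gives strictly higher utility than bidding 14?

248

Others bid (5, 5, 5, 16): truth gives -14; bid 16 gives -2 > -14. Violating.
Others bid (5, 5, 5, 17): truth gives -14; bid 17 gives -3 > -14. Violating.
Others bid (5, 5, 14, 16): truth gives -14; bid 16 gives -2 > -14. Violating.
Others bid (5, 5, 14, 17): truth gives -14; bid 17 gives -3 > -14. Violating.
Others bid (5, 5, 5, 5): truth gives 0; no alternative beats it.
Others bid (5, 5, 5, 14): truth gives 0; no alternative beats it.
(Checking all 256 profiles: 248 have a profitable deviation, 8 do not.)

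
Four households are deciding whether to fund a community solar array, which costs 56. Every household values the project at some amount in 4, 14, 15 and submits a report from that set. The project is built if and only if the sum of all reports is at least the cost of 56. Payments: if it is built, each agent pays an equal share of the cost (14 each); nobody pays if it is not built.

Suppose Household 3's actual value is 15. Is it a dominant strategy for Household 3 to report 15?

Check each profile of the others' reports and compare truth against every alternative report.
Others report (14, 14, 14): truth gives 1, best alternative gives 1.
Others report (14, 14, 15): truth gives 1, best alternative gives 1.
Others report (14, 15, 14): truth gives 1, best alternative gives 1.
Others report (14, 15, 15): truth gives 1, best alternative gives 1.
Others report (15, 14, 14): truth gives 1, best alternative gives 1.
Others report (15, 14, 15): truth gives 1, best alternative gives 1.
(Remaining 21 profiles checked similarly; truth is weakly best in each.)
In every case the truthful report is at least as good as any alternative, so it is a dominant strategy.

Yes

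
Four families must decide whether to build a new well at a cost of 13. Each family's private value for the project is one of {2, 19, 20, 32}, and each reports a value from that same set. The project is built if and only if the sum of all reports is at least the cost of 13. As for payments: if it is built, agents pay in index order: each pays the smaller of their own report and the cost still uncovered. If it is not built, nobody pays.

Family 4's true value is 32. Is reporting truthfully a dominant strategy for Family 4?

Check each profile of the others' reports and compare truth against every alternative report.
Others report (2, 2, 19): truth gives 32, best alternative gives 32.
Others report (2, 2, 20): truth gives 32, best alternative gives 32.
Others report (2, 2, 32): truth gives 32, best alternative gives 32.
Others report (2, 19, 2): truth gives 32, best alternative gives 32.
Others report (2, 19, 19): truth gives 32, best alternative gives 32.
Others report (2, 19, 20): truth gives 32, best alternative gives 32.
(Remaining 58 profiles checked similarly; truth is weakly best in each.)
In every case the truthful report is at least as good as any alternative, so it is a dominant strategy.

Yes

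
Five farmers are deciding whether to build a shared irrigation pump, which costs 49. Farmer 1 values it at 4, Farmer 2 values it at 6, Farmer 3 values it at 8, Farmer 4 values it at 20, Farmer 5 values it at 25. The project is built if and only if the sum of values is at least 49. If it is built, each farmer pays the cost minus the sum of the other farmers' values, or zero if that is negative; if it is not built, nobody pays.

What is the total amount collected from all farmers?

Total value 63 ≥ cost 49, so it is built.
Farmer 1: others sum to 59; max(0, 49 - 59) = 0.
Farmer 2: others sum to 57; max(0, 49 - 57) = 0.
Farmer 3: others sum to 55; max(0, 49 - 55) = 0.
Farmer 4: others sum to 43; max(0, 49 - 43) = 6.
Farmer 5: others sum to 38; max(0, 49 - 38) = 11.
Total collected = 0 + 0 + 0 + 6 + 11 = 17.

17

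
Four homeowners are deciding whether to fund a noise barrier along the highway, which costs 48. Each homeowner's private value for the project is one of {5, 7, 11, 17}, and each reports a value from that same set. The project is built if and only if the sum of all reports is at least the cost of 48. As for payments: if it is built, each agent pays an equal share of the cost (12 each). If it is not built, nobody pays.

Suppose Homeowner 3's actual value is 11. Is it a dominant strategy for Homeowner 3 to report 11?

No

Consider the case where Homeowner 1 reports 5, Homeowner 2 reports 17 and Homeowner 4 reports 17.
Truthful report 11: project built, pays 12, utility 11 - 12 = -1.
Report 5 instead: project not built, utility 0.
Since 0 > -1, reporting 5 is strictly better here, so truthful reporting is not dominant.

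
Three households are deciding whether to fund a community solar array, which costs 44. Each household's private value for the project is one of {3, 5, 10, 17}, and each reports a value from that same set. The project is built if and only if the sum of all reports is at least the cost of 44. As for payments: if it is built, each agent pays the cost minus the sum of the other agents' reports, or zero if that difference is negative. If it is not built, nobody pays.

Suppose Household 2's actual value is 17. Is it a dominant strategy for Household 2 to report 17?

Yes

Check each profile of the others' reports and compare truth against every alternative report.
Others report (17, 17): truth gives 7, best alternative gives 7.
Others report (3, 3): truth gives 0, best alternative gives 0.
Others report (3, 5): truth gives 0, best alternative gives 0.
Others report (3, 10): truth gives 0, best alternative gives 0.
Others report (3, 17): truth gives 0, best alternative gives 0.
Others report (5, 3): truth gives 0, best alternative gives 0.
(Remaining 10 profiles checked similarly; truth is weakly best in each.)
In every case the truthful report is at least as good as any alternative, so it is a dominant strategy.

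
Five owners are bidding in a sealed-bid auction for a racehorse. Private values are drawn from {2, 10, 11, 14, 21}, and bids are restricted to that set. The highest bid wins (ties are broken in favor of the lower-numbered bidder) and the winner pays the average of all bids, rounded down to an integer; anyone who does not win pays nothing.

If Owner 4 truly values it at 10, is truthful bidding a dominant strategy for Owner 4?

No

Consider the case where Owner 1 bids 2, Owner 2 bids 2, Owner 3 bids 2 and Owner 5 bids 11.
Truthful bid 10: loses, pays 0, utility 0.
Bid 11 instead: wins, pays 5, utility 10 - 5 = 5.
Since 5 > 0, bidding 11 is strictly better here, so truthful bidding is not dominant.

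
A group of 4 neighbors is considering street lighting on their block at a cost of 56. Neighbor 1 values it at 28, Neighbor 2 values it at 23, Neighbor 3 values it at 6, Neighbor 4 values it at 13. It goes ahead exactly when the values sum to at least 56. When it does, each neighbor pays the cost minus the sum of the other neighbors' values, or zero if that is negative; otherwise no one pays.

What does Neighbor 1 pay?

Total value 70 ≥ cost 56, so the project is built.
The other neighbors' values sum to 42.
Cost minus that sum is 56 - 42 = 14.

14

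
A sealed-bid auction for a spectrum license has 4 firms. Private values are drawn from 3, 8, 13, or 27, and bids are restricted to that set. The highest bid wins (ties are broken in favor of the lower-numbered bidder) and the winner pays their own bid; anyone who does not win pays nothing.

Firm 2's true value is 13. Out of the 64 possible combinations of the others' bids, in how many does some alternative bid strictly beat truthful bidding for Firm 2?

Others bid (3, 3, 3): truth gives 0; bid 8 gives 5 > 0. Violating.
Others bid (3, 3, 8): truth gives 0; bid 8 gives 5 > 0. Violating.
Others bid (3, 8, 3): truth gives 0; bid 8 gives 5 > 0. Violating.
Others bid (3, 8, 8): truth gives 0; bid 8 gives 5 > 0. Violating.
Others bid (3, 3, 13): truth gives 0; no alternative beats it.
Others bid (3, 3, 27): truth gives 0; no alternative beats it.
(Checking all 64 profiles: 4 have a profitable deviation, 60 do not.)

4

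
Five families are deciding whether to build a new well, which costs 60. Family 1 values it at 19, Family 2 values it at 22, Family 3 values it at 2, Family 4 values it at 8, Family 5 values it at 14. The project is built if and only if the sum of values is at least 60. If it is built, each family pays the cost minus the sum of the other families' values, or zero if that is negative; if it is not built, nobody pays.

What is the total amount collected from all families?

Total value 65 ≥ cost 60, so it is built.
Family 1: others sum to 46; max(0, 60 - 46) = 14.
Family 2: others sum to 43; max(0, 60 - 43) = 17.
Family 3: others sum to 63; max(0, 60 - 63) = 0.
Family 4: others sum to 57; max(0, 60 - 57) = 3.
Family 5: others sum to 51; max(0, 60 - 51) = 9.
Total collected = 14 + 17 + 0 + 3 + 9 = 43.

43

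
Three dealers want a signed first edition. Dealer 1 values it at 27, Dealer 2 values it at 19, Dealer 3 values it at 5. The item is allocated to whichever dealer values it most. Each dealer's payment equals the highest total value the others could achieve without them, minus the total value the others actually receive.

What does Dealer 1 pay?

19

Dealer 1 has the highest value and receives the item.
Without Dealer 1, the item would go to the next-highest value, 19, so the others could achieve 19.
With Dealer 1 present and winning, the others receive nothing, so their total is 0.
Payment = 19 - 0 = 19.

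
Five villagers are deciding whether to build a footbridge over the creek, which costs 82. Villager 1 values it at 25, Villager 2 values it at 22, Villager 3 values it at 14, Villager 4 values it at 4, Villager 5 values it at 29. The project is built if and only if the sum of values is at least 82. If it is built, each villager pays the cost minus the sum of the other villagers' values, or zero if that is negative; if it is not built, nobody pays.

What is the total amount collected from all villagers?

Total value 94 ≥ cost 82, so it is built.
Villager 1: others sum to 69; max(0, 82 - 69) = 13.
Villager 2: others sum to 72; max(0, 82 - 72) = 10.
Villager 3: others sum to 80; max(0, 82 - 80) = 2.
Villager 4: others sum to 90; max(0, 82 - 90) = 0.
Villager 5: others sum to 65; max(0, 82 - 65) = 17.
Total collected = 13 + 10 + 2 + 0 + 17 = 42.

42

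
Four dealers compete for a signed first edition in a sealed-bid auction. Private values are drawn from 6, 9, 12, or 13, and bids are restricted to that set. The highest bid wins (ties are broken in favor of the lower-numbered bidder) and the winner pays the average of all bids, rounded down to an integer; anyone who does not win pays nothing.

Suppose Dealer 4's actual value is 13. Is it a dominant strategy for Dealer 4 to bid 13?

No

Consider the case where Dealer 1 bids 6, Dealer 2 bids 6 and Dealer 3 bids 6.
Truthful bid 13: wins, pays 7, utility 13 - 7 = 6.
Bid 9 instead: wins, pays 6, utility 13 - 6 = 7.
Since 7 > 6, bidding 9 is strictly better here, so truthful bidding is not dominant.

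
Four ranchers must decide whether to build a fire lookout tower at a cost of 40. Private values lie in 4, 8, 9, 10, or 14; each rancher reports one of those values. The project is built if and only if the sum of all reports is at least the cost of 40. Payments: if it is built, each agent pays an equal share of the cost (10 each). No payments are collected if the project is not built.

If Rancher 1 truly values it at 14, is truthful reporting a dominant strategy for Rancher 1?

Check each profile of the others' reports and compare truth against every alternative report.
Others report (4, 8, 14): truth gives 4, best alternative gives 0.
Others report (4, 9, 14): truth gives 4, best alternative gives 0.
Others report (4, 10, 14): truth gives 4, best alternative gives 0.
Others report (4, 14, 8): truth gives 4, best alternative gives 0.
Others report (4, 14, 9): truth gives 4, best alternative gives 0.
Others report (4, 14, 10): truth gives 4, best alternative gives 0.
(Remaining 119 profiles checked similarly; truth is weakly best in each.)
In every case the truthful report is at least as good as any alternative, so it is a dominant strategy.

Yes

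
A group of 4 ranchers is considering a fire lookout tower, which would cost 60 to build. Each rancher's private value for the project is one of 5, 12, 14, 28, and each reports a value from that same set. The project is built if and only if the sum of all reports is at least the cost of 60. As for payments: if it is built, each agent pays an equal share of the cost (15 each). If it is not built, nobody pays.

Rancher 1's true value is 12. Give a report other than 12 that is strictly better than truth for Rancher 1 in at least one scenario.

Suppose Rancher 2 reports 12, Rancher 3 reports 12 and Rancher 4 reports 28.
Report 12: project built, pays 15, utility 12 - 15 = -3.
Report 5: project not built, utility 0.
So reporting 5 beats truth here (0 > -3).

5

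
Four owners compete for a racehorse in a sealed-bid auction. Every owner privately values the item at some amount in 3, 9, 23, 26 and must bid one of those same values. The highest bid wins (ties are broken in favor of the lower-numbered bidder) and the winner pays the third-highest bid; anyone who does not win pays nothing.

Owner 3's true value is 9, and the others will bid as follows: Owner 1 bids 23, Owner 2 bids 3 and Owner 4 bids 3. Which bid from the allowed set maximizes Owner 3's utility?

Bid 3: loses, pays 0, utility 0.
Bid 9: loses, pays 0, utility 0.
Bid 23: loses, pays 0, utility 0.
Bid 26: wins, pays 3, utility 9 - 3 = 6.
The best choice is 26 with utility 6.

26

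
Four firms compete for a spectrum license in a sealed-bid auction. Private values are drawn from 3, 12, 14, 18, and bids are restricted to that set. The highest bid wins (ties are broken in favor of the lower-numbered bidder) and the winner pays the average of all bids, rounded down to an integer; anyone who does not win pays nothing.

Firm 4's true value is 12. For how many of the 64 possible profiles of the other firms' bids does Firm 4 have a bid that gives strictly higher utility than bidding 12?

Others bid (3, 3, 12): truth gives 0; bid 14 gives 4 > 0. Violating.
Others bid (3, 3, 14): truth gives 0; bid 18 gives 3 > 0. Violating.
Others bid (3, 12, 3): truth gives 0; bid 14 gives 4 > 0. Violating.
Others bid (3, 12, 12): truth gives 0; bid 14 gives 2 > 0. Violating.
Others bid (3, 3, 3): truth gives 7; no alternative beats it.
Others bid (3, 3, 18): truth gives 0; no alternative beats it.
(Checking all 64 profiles: 15 have a profitable deviation, 49 do not.)

15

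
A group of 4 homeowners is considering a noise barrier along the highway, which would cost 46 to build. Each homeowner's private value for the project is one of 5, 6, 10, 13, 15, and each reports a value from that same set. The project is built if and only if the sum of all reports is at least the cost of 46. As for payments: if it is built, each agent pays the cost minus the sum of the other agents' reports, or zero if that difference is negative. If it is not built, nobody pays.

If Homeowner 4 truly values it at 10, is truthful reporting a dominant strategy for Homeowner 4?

Yes

Check each profile of the others' reports and compare truth against every alternative report.
Others report (15, 15, 15): truth gives 9, best alternative gives 9.
Others report (13, 15, 15): truth gives 7, best alternative gives 7.
Others report (15, 13, 15): truth gives 7, best alternative gives 7.
Others report (15, 15, 13): truth gives 7, best alternative gives 7.
Others report (13, 13, 15): truth gives 5, best alternative gives 5.
Others report (13, 15, 13): truth gives 5, best alternative gives 5.
(Remaining 119 profiles checked similarly; truth is weakly best in each.)
In every case the truthful report is at least as good as any alternative, so it is a dominant strategy.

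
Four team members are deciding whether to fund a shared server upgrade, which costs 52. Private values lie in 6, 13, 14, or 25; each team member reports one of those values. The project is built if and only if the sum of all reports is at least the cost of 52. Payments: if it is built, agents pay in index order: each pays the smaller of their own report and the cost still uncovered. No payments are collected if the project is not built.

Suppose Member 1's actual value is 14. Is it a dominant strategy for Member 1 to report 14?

No

Consider the case where Member 2 reports 6, Member 3 reports 13 and Member 4 reports 25.
Truthful report 14: project built, pays 14, utility 14 - 14 = 0.
Report 13 instead: project built, pays 13, utility 14 - 13 = 1.
Since 1 > 0, reporting 13 is strictly better here, so truthful reporting is not dominant.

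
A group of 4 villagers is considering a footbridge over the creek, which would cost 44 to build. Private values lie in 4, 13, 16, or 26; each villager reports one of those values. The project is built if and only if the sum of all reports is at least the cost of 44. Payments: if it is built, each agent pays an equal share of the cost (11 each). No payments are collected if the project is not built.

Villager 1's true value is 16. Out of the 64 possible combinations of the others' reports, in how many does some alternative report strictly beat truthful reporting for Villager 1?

Others report (4, 4, 13): truth gives 0; report 26 gives 5 > 0. Violating.
Others report (4, 4, 16): truth gives 0; report 26 gives 5 > 0. Violating.
Others report (4, 13, 4): truth gives 0; report 26 gives 5 > 0. Violating.
Others report (4, 16, 4): truth gives 0; report 26 gives 5 > 0. Violating.
Others report (4, 4, 4): truth gives 0; no alternative beats it.
Others report (4, 4, 26): truth gives 5; no alternative beats it.
(Checking all 64 profiles: 6 have a profitable deviation, 58 do not.)

6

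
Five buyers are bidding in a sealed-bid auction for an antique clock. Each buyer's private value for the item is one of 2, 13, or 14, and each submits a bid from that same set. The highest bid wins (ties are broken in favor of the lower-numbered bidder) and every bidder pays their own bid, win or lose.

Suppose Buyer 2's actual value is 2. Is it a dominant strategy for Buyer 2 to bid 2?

Check each profile of the others' bids and compare truth against every alternative bid.
Others bid (14, 2, 2, 2): truth gives -2, best alternative gives -13.
Others bid (14, 2, 2, 13): truth gives -2, best alternative gives -13.
Others bid (14, 2, 2, 14): truth gives -2, best alternative gives -13.
Others bid (14, 2, 13, 2): truth gives -2, best alternative gives -13.
Others bid (14, 2, 13, 13): truth gives -2, best alternative gives -13.
Others bid (14, 2, 13, 14): truth gives -2, best alternative gives -13.
(Remaining 75 profiles checked similarly; truth is weakly best in each.)
In every case the truthful bid is at least as good as any alternative, so it is a dominant strategy.

Yes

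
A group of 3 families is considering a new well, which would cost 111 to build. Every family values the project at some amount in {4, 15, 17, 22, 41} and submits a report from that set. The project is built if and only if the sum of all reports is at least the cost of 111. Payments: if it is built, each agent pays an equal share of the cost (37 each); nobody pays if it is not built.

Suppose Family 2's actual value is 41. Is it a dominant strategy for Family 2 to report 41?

Yes

Check each profile of the others' reports and compare truth against every alternative report.
Others report (41, 41): truth gives 4, best alternative gives 0.
Others report (4, 4): truth gives 0, best alternative gives 0.
Others report (4, 15): truth gives 0, best alternative gives 0.
Others report (4, 17): truth gives 0, best alternative gives 0.
Others report (4, 22): truth gives 0, best alternative gives 0.
Others report (4, 41): truth gives 0, best alternative gives 0.
(Remaining 19 profiles checked similarly; truth is weakly best in each.)
In every case the truthful report is at least as good as any alternative, so it is a dominant strategy.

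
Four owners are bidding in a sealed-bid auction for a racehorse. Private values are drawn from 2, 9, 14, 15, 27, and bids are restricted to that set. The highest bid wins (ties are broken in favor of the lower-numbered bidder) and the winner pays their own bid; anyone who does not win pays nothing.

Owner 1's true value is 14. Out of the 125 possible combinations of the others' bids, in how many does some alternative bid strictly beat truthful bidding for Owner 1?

Others bid (2, 2, 2): truth gives 0; bid 2 gives 12 > 0. Violating.
Others bid (2, 2, 9): truth gives 0; bid 9 gives 5 > 0. Violating.
Others bid (2, 9, 2): truth gives 0; bid 9 gives 5 > 0. Violating.
Others bid (2, 9, 9): truth gives 0; bid 9 gives 5 > 0. Violating.
Others bid (2, 2, 14): truth gives 0; no alternative beats it.
Others bid (2, 2, 15): truth gives 0; no alternative beats it.
(Checking all 125 profiles: 8 have a profitable deviation, 117 do not.)

8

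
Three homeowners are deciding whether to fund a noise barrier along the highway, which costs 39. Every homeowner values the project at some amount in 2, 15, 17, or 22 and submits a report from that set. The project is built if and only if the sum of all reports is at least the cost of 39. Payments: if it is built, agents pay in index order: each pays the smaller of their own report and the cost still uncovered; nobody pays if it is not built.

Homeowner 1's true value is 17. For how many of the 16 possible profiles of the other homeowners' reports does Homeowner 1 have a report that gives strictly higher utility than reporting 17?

Others report (2, 22): truth gives 0; report 15 gives 2 > 0. Violating.
Others report (15, 15): truth gives 0; report 15 gives 2 > 0. Violating.
Others report (15, 17): truth gives 0; report 15 gives 2 > 0. Violating.
Others report (15, 22): truth gives 0; report 2 gives 15 > 0. Violating.
Others report (2, 2): truth gives 0; no alternative beats it.
Others report (2, 15): truth gives 0; no alternative beats it.
(Checking all 16 profiles: 11 have a profitable deviation, 5 do not.)

11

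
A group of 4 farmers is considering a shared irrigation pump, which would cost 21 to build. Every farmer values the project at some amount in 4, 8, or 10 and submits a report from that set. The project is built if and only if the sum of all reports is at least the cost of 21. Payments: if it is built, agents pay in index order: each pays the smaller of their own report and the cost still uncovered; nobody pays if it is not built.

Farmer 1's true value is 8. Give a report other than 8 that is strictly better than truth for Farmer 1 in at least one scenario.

Suppose Farmer 2 reports 4, Farmer 3 reports 4 and Farmer 4 reports 10.
Report 8: project built, pays 8, utility 8 - 8 = 0.
Report 4: project built, pays 4, utility 8 - 4 = 4.
So reporting 4 beats truth here (4 > 0).

4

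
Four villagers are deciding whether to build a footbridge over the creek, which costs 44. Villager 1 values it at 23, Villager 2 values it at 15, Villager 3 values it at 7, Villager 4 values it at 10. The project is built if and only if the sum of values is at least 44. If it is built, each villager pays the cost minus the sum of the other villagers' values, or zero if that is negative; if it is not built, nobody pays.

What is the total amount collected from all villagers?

16

Total value 55 ≥ cost 44, so it is built.
Villager 1: others sum to 32; max(0, 44 - 32) = 12.
Villager 2: others sum to 40; max(0, 44 - 40) = 4.
Villager 3: others sum to 48; max(0, 44 - 48) = 0.
Villager 4: others sum to 45; max(0, 44 - 45) = 0.
Total collected = 12 + 4 + 0 + 0 = 16.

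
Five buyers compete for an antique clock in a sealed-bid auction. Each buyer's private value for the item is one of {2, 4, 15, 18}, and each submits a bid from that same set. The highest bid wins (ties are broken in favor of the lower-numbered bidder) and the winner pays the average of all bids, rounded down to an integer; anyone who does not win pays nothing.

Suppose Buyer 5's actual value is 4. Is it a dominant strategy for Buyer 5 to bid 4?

Yes

Check each profile of the others' bids and compare truth against every alternative bid.
Others bid (2, 2, 2, 2): truth gives 2, best alternative gives 0.
Others bid (2, 2, 2, 4): truth gives 0, best alternative gives 0.
Others bid (2, 2, 2, 15): truth gives 0, best alternative gives 0.
Others bid (2, 2, 2, 18): truth gives 0, best alternative gives 0.
Others bid (2, 2, 4, 2): truth gives 0, best alternative gives 0.
Others bid (2, 2, 4, 4): truth gives 0, best alternative gives 0.
(Remaining 250 profiles checked similarly; truth is weakly best in each.)
In every case the truthful bid is at least as good as any alternative, so it is a dominant strategy.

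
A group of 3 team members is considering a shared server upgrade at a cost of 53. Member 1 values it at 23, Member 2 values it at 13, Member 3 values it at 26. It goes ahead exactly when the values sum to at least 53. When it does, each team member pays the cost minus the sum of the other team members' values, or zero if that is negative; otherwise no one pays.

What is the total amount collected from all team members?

35

Total value 62 ≥ cost 53, so it is built.
Member 1: others sum to 39; max(0, 53 - 39) = 14.
Member 2: others sum to 49; max(0, 53 - 49) = 4.
Member 3: others sum to 36; max(0, 53 - 36) = 17.
Total collected = 14 + 4 + 17 = 35.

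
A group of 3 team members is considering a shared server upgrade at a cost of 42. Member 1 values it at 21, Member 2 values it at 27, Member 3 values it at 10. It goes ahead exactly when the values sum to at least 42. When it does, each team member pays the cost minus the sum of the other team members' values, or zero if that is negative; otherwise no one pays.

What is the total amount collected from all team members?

16

Total value 58 ≥ cost 42, so it is built.
Member 1: others sum to 37; max(0, 42 - 37) = 5.
Member 2: others sum to 31; max(0, 42 - 31) = 11.
Member 3: others sum to 48; max(0, 42 - 48) = 0.
Total collected = 5 + 11 + 0 = 16.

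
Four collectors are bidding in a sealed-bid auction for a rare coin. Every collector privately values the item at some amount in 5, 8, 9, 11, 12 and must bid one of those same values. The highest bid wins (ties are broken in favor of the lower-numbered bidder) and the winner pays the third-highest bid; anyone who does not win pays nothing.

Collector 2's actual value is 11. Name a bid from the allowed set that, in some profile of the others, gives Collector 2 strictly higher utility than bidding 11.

12

Suppose Collector 1 bids 5, Collector 3 bids 5 and Collector 4 bids 12.
Bid 11: loses, pays 0, utility 0.
Bid 12: wins, pays 5, utility 11 - 5 = 6.
So bidding 12 beats truth here (6 > 0).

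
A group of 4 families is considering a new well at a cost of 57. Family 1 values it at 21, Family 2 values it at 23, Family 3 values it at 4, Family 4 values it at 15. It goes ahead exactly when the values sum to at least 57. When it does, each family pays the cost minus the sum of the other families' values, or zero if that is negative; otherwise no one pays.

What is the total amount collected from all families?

Total value 63 ≥ cost 57, so it is built.
Family 1: others sum to 42; max(0, 57 - 42) = 15.
Family 2: others sum to 40; max(0, 57 - 40) = 17.
Family 3: others sum to 59; max(0, 57 - 59) = 0.
Family 4: others sum to 48; max(0, 57 - 48) = 9.
Total collected = 15 + 17 + 0 + 9 = 41.

41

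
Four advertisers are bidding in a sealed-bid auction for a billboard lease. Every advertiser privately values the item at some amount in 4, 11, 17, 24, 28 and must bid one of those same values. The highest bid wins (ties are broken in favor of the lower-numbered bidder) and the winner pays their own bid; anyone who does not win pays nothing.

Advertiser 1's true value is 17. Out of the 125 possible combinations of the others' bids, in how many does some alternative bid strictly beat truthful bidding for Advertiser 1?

8

Others bid (4, 4, 4): truth gives 0; bid 4 gives 13 > 0. Violating.
Others bid (4, 4, 11): truth gives 0; bid 11 gives 6 > 0. Violating.
Others bid (4, 11, 4): truth gives 0; bid 11 gives 6 > 0. Violating.
Others bid (4, 11, 11): truth gives 0; bid 11 gives 6 > 0. Violating.
Others bid (4, 4, 17): truth gives 0; no alternative beats it.
Others bid (4, 4, 24): truth gives 0; no alternative beats it.
(Checking all 125 profiles: 8 have a profitable deviation, 117 do not.)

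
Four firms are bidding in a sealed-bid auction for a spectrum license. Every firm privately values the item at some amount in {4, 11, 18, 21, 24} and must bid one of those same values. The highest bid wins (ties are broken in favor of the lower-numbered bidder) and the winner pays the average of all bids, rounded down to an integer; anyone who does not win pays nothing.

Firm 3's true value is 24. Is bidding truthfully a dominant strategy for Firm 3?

No

Consider the case where Firm 1 bids 4, Firm 2 bids 4 and Firm 4 bids 4.
Truthful bid 24: wins, pays 9, utility 24 - 9 = 15.
Bid 11 instead: wins, pays 5, utility 24 - 5 = 19.
Since 19 > 15, bidding 11 is strictly better here, so truthful bidding is not dominant.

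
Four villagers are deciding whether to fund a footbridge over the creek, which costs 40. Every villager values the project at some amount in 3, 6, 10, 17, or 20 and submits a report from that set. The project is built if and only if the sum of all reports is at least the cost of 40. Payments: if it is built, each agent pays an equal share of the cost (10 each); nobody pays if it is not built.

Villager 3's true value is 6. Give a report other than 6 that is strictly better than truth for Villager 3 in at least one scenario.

Suppose Villager 1 reports 6, Villager 2 reports 10 and Villager 4 reports 20.
Report 6: project built, pays 10, utility 6 - 10 = -4.
Report 3: project not built, utility 0.
So reporting 3 beats truth here (0 > -4).

3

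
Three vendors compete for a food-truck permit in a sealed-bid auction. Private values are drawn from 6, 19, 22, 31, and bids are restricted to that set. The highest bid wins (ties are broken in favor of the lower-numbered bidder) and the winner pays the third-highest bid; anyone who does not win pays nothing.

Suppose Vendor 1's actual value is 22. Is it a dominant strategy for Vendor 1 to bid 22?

Consider the case where Vendor 2 bids 6 and Vendor 3 bids 31.
Truthful bid 22: loses, pays 0, utility 0.
Bid 31 instead: wins, pays 6, utility 22 - 6 = 16.
Since 16 > 0, bidding 31 is strictly better here, so truthful bidding is not dominant.

No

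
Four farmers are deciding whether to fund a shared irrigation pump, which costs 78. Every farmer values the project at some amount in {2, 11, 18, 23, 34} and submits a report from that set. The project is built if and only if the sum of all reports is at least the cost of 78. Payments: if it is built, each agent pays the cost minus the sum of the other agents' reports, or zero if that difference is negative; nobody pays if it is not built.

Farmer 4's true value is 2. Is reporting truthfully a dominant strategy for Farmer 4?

Check each profile of the others' reports and compare truth against every alternative report.
Others report (11, 23, 34): truth gives 0, best alternative gives -8.
Others report (11, 34, 23): truth gives 0, best alternative gives -8.
Others report (23, 11, 34): truth gives 0, best alternative gives -8.
Others report (23, 34, 11): truth gives 0, best alternative gives -8.
Others report (34, 11, 23): truth gives 0, best alternative gives -8.
Others report (34, 23, 11): truth gives 0, best alternative gives -8.
(Remaining 119 profiles checked similarly; truth is weakly best in each.)
In every case the truthful report is at least as good as any alternative, so it is a dominant strategy.

Yes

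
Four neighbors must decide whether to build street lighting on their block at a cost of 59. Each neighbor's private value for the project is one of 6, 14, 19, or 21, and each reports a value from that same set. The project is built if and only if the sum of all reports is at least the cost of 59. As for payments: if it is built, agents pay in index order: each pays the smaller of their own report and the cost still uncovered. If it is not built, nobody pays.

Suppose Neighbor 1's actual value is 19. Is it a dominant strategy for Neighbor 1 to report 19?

Consider the case where Neighbor 2 reports 6, Neighbor 3 reports 19 and Neighbor 4 reports 21.
Truthful report 19: project built, pays 19, utility 19 - 19 = 0.
Report 14 instead: project built, pays 14, utility 19 - 14 = 5.
Since 5 > 0, reporting 14 is strictly better here, so truthful reporting is not dominant.

No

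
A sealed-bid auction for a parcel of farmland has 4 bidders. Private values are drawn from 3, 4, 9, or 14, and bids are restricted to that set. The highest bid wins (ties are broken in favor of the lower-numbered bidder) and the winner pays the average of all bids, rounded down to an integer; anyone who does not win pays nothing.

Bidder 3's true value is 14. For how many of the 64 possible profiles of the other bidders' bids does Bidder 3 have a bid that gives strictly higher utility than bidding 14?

12

Others bid (3, 3, 3): truth gives 9; bid 4 gives 11 > 9. Violating.
Others bid (3, 3, 4): truth gives 8; bid 4 gives 11 > 8. Violating.
Others bid (3, 3, 9): truth gives 7; bid 9 gives 8 > 7. Violating.
Others bid (3, 4, 3): truth gives 8; bid 9 gives 10 > 8. Violating.
Others bid (3, 3, 14): truth gives 6; no alternative beats it.
Others bid (3, 4, 14): truth gives 6; no alternative beats it.
(Checking all 64 profiles: 12 have a profitable deviation, 52 do not.)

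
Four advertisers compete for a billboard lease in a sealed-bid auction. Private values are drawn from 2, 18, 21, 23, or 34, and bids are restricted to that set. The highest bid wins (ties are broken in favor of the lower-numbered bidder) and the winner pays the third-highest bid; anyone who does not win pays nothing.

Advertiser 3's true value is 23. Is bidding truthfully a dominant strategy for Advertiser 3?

Consider the case where Advertiser 1 bids 2, Advertiser 2 bids 2 and Advertiser 4 bids 34.
Truthful bid 23: loses, pays 0, utility 0.
Bid 34 instead: wins, pays 2, utility 23 - 2 = 21.
Since 21 > 0, bidding 34 is strictly better here, so truthful bidding is not dominant.

No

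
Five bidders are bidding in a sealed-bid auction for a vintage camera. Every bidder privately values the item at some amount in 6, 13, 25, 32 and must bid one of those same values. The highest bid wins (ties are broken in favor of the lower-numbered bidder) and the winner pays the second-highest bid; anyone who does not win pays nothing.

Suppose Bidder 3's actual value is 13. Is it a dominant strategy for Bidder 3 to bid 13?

Check each profile of the others' bids and compare truth against every alternative bid.
Others bid (6, 6, 6, 6): truth gives 7, best alternative gives 7.
Others bid (6, 6, 6, 13): truth gives 0, best alternative gives 0.
Others bid (6, 6, 6, 25): truth gives 0, best alternative gives 0.
Others bid (6, 6, 6, 32): truth gives 0, best alternative gives 0.
Others bid (6, 6, 13, 6): truth gives 0, best alternative gives 0.
Others bid (6, 6, 13, 13): truth gives 0, best alternative gives 0.
(Remaining 250 profiles checked similarly; truth is weakly best in each.)
In every case the truthful bid is at least as good as any alternative, so it is a dominant strategy.

Yes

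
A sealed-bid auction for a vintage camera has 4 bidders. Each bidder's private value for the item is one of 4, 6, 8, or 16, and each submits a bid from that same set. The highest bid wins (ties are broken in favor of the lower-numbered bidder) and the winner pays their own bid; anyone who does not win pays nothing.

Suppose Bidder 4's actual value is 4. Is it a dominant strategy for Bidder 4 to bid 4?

Yes

Check each profile of the others' bids and compare truth against every alternative bid.
Others bid (4, 4, 4): truth gives 0, best alternative gives -2.
Others bid (4, 4, 6): truth gives 0, best alternative gives 0.
Others bid (4, 4, 8): truth gives 0, best alternative gives 0.
Others bid (4, 4, 16): truth gives 0, best alternative gives 0.
Others bid (4, 6, 4): truth gives 0, best alternative gives 0.
Others bid (4, 6, 6): truth gives 0, best alternative gives 0.
(Remaining 58 profiles checked similarly; truth is weakly best in each.)
In every case the truthful bid is at least as good as any alternative, so it is a dominant strategy.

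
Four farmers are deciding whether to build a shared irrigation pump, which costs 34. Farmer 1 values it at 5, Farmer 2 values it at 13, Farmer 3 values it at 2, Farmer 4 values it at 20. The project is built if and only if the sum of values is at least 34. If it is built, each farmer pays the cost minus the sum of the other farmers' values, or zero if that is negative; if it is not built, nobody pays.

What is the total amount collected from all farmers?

Total value 40 ≥ cost 34, so it is built.
Farmer 1: others sum to 35; max(0, 34 - 35) = 0.
Farmer 2: others sum to 27; max(0, 34 - 27) = 7.
Farmer 3: others sum to 38; max(0, 34 - 38) = 0.
Farmer 4: others sum to 20; max(0, 34 - 20) = 14.
Total collected = 0 + 7 + 0 + 14 = 21.

21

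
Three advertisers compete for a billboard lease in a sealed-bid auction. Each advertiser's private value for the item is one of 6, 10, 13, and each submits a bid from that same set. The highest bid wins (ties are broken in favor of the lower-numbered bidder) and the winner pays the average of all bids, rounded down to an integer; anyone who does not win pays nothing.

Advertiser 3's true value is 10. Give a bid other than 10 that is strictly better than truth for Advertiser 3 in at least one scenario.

13

Suppose Advertiser 1 bids 6 and Advertiser 2 bids 10.
Bid 10: loses, pays 0, utility 0.
Bid 13: wins, pays 9, utility 10 - 9 = 1.
So bidding 13 beats truth here (1 > 0).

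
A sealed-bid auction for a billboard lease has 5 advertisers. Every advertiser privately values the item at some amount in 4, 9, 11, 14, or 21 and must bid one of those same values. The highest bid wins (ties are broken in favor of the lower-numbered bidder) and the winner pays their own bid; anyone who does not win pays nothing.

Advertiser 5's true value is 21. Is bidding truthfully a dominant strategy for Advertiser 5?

Consider the case where Advertiser 1 bids 4, Advertiser 2 bids 4, Advertiser 3 bids 4 and Advertiser 4 bids 4.
Truthful bid 21: wins, pays 21, utility 21 - 21 = 0.
Bid 9 instead: wins, pays 9, utility 21 - 9 = 12.
Since 12 > 0, bidding 9 is strictly better here, so truthful bidding is not dominant.

No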